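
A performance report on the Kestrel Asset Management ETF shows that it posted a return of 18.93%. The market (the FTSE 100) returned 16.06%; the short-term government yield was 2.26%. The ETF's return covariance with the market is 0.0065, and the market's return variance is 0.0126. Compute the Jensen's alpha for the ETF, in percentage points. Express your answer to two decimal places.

9.55

β = Cov / Var = 0.0065 / 0.0126 = 0.5159
E[R] = Rf + β(Rm − Rf) = 2.26% + 0.5159 × (16.06% − 2.26%) = 9.3794%
α = Rp − E[R] = 18.93% − 9.3794% = 9.5506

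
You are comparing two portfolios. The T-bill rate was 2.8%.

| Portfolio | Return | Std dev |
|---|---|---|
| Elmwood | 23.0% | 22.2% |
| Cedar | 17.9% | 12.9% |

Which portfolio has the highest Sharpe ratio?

Elmwood: Sharpe ratio = (23.0% − 2.8%) / 22.2% = 0.910
Cedar: Sharpe ratio = (17.9% − 2.8%) / 12.9% = 1.171
Highest: Cedar (1.171).

Cedar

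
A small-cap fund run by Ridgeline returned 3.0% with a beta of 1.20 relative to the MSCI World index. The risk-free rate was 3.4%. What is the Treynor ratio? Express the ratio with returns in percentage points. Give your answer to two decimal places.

-0.33

Treynor = (Rp − Rf) / β = (3.0% − 3.4%) / 1.20 = -0.40 / 1.20 = -0.3333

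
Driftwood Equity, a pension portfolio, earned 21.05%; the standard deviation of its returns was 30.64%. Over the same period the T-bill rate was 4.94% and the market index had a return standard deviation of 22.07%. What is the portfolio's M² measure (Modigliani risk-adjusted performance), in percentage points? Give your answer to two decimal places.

Sharpe = (Rp − Rf) / σp = (21.05% − 4.94%) / 30.64% = 0.5258
M² = Rf + Sharpe × σm = 4.94% + 0.5258 × 22.07% = 16.5444%

16.54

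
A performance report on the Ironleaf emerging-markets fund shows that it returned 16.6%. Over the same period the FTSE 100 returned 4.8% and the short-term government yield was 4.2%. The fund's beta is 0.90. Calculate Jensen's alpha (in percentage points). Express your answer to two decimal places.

CAPM expected return = Rf + β(Rm − Rf) = 4.2% + 0.90 × (4.8% − 4.2%) = 4.2 + 0.90 × 0.60 = 4.7400%
Jensen's α = Rp − E[R] = 16.6% − 4.7400% = 11.8600

11.86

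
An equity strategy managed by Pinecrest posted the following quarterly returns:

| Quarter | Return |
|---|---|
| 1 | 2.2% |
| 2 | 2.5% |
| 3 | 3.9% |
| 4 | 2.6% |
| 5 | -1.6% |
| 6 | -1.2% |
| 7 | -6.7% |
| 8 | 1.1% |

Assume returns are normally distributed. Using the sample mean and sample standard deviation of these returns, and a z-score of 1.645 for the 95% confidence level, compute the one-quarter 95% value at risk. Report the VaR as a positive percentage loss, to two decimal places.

5.29

r̄ = (2.2 + 2.5 + 3.9 + 2.6 − 1.6 − 1.2 − 6.7 + 1.1) / 8 = 0.3500%
Σ(r − r̄)² = (2.2 − 0.3500)² + (2.5 − 0.3500)² + (3.9 − 0.3500)² + … = 82.1800
sample σ = √(82.1800 / 7) = √11.7400 = 3.4264%
VaR = −(r̄ − z·σ) = −(0.3500 − 1.645 × 3.4264) = −(-5.2864) = 5.2864%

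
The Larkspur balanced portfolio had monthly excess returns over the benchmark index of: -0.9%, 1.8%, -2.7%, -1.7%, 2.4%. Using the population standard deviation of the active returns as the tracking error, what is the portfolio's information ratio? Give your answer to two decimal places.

Mean return μ = -1.10 / 5 = -0.2200%
Σ(r − μ)² = (-0.9 − (-0.2200))² + (1.8 − (-0.2200))² + … = 19.7480
population σ = √(19.7480 / 5) = √3.9496 = 1.9874%
IR = μ / tracking error = -0.2200 / 1.9874 = -0.1107

-0.11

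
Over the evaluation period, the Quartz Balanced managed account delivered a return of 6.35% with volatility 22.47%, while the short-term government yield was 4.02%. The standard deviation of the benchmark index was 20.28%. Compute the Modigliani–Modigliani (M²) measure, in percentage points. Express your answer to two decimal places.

Sharpe = (Rp − Rf) / σp = (6.35% − 4.02%) / 22.47% = 0.1037
M² = Rf + Sharpe × σm = 4.02% + 0.1037 × 20.28% = 6.1230%

6.12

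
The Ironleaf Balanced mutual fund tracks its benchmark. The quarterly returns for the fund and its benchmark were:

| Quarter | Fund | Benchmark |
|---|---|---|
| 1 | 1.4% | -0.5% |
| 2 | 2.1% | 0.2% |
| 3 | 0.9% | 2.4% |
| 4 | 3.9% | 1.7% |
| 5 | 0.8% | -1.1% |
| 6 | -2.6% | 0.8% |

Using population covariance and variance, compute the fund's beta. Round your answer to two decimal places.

r̄p = 1.0833%,  r̄m = 0.5833%
Cov = Σ(rp − r̄p)(rm − r̄m) / 6 = 0.2931
Var(rm) = Σ(rm − r̄m)² / 6 = 1.4581
β = Cov / Var = 0.2931 / 1.4581 = 0.2010

0.20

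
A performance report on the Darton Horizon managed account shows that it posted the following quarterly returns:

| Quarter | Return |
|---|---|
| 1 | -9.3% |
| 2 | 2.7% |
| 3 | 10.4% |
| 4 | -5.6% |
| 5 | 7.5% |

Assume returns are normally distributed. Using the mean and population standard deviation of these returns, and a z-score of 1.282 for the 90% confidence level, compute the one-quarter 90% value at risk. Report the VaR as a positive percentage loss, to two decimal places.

8.51

r̄ = (-9.3 + 2.7 + 10.4 − 5.6 + 7.5) / 5 = 5.70 / 5 = 1.1400%
Population std dev = √[283.0520 / 5] = 7.5240%
VaR = −(r̄ − z·σ) = −(1.1400 − 1.282 × 7.5240) = −(-8.5058) = 8.5058%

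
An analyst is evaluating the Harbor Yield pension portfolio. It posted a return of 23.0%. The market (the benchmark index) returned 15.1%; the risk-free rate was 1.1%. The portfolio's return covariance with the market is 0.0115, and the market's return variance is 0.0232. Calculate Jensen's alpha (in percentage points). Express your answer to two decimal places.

14.96

β = Cov / Var = 0.0115 / 0.0232 = 0.4957
E[R] = Rf + β(Rm − Rf) = 1.1% + 0.4957 × (15.1% − 1.1%) = 8.0398%
α = Rp − E[R] = 23.0% − 8.0398% = 14.9602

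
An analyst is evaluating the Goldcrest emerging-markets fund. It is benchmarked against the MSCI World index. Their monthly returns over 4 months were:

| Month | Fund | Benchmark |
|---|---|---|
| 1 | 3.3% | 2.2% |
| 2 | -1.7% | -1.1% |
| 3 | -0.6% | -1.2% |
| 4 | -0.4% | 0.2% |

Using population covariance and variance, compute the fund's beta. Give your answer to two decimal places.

1.30

r̄p = 0.1500%,  r̄m = 0.0250%
Cov = Σ(rp − r̄p)(rm − r̄m) / 4 = 2.4388
Var(rm) = Σ(rm − r̄m)² / 4 = 1.8819
β = Cov / Var = 2.4388 / 1.8819 = 1.2959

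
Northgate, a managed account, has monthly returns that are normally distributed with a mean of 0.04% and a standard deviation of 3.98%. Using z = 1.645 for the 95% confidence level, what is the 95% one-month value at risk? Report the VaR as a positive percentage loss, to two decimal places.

VaR (as % loss) = −(μ − z·σ) = −(0.04% − 1.645 × 3.98%) = −(-6.5071%) = 6.5071%

6.51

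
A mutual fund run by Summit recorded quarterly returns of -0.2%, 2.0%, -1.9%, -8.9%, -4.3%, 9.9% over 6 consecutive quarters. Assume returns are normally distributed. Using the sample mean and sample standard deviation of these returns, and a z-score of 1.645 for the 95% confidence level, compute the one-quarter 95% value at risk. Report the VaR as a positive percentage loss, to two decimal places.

r̄ = (-0.2 + 2 − 1.9 − 8.9 − 4.3 + 9.9) / 6 = -0.5667%
Sample σ = √[Σ(r − r̄)² / 5] = √[201.4333 / 5] = √40.2867 = 6.3472%
VaR = −(r̄ − z·σ) = −(-0.5667 − 1.645 × 6.3472) = −(-11.0078) = 11.0078%

11.01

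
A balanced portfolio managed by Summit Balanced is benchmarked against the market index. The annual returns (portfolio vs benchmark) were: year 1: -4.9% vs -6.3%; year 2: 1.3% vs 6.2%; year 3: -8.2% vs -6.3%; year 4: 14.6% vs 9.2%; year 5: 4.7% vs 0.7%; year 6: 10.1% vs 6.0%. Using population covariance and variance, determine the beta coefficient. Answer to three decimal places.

r̄p = 2.9333%,  r̄m = 1.5833%
Cov = Σ(rp − r̄p)(rm − r̄m) / 6 = 43.4889
Var(rm) = Σ(rm − r̄m)² / 6 = 37.3181
β = Cov / Var = 43.4889 / 37.3181 = 1.1654

1.165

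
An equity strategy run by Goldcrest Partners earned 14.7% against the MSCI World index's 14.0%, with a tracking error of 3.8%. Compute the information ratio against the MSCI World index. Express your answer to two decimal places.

IR = (Rp − Rb) / TE = (14.7% − 14.0%) / 3.8% = 0.70% / 3.8% = 0.1842

0.18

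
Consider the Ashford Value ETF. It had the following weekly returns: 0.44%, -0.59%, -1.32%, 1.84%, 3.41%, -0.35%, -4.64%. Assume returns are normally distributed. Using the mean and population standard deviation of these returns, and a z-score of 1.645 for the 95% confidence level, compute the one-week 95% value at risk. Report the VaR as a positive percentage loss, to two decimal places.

μ = (0.44 − 0.59 − 1.32 + 1.84 + 3.41 − 0.35 − 4.64) / 7 = -1.210 / 7 = -0.1729%
Σ(r − μ)² = (0.44 − (-0.1729))² + (-0.59 − (-0.1729))² + (-1.32 − (-0.1729))² + … = 38.7407
σ = √[38.7407 / 7] = 2.3525%
VaR = −(μ − z·σ) = −(-0.1729 − 1.645 × 2.3525) = −(-4.0428) = 4.0428%

4.04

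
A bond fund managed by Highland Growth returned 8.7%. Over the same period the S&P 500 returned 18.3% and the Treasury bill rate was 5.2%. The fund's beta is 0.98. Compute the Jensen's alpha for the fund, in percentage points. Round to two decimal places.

-9.34

CAPM expected return = Rf + β(Rm − Rf) = 5.2% + 0.98 × (18.3% − 5.2%) = 5.2 + 0.98 × 13.10 = 18.0380%
Jensen's α = Rp − E[R] = 8.7% − 18.0380% = -9.3380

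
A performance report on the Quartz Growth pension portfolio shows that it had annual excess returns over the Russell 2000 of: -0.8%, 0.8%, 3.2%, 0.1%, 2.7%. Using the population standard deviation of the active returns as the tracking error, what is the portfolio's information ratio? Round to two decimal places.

Mean return r̄ = 6.00 / 5 = 1.2000%
Σ(r − r̄)² = (-0.8 − 1.2000)² + (0.8 − 1.2000)² + … = 11.6200
σ = √[11.6200 / 5] = 1.5245%
IR = r̄ / tracking error = 1.2000 / 1.5245 = 0.7871

0.79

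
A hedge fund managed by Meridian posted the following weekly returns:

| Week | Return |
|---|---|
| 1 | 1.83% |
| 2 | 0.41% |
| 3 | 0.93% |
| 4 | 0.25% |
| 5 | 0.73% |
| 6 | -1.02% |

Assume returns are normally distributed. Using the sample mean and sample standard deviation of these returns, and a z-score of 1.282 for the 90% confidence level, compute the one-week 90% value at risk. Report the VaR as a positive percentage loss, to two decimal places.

0.68

μ = (1.83 + 0.41 + 0.93 + 0.25 + 0.73 − 1.02) / 6 = 0.5217%
Σ(r − μ)² = (1.83 − 0.5217)² + (0.41 − 0.5217)² + (0.93 − 0.5217)² + … = 4.3849
σ = √[4.3849 / 5] = 0.9365%
VaR = −(μ − z·σ) = −(0.5217 − 1.282 × 0.9365) = −(-0.6789) = 0.6789%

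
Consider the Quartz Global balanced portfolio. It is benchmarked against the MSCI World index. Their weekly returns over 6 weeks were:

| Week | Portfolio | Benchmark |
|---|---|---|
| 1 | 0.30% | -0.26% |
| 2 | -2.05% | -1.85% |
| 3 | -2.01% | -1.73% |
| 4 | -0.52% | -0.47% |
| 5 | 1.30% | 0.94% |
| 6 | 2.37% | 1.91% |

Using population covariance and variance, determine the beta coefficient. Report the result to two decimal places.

1.20

r̄p = -0.1017%,  r̄m = -0.2433%
Cov = Σ(rp − r̄p)(rm − r̄m) / 6 = 2.1727
Var(rm) = Σ(rm − r̄m)² / 6 = 1.8134
β = Cov / Var = 2.1727 / 1.8134 = 1.1981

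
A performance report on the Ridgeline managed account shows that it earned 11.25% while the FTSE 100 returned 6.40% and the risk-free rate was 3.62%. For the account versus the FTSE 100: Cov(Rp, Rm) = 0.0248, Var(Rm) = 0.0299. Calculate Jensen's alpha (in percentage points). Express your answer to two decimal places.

β = Cov / Var = 0.0248 / 0.0299 = 0.8294
E[R] = Rf + β(Rm − Rf) = 3.62% + 0.8294 × (6.40% − 3.62%) = 5.9257%
α = Rp − E[R] = 11.25% − 5.9257% = 5.3243

5.32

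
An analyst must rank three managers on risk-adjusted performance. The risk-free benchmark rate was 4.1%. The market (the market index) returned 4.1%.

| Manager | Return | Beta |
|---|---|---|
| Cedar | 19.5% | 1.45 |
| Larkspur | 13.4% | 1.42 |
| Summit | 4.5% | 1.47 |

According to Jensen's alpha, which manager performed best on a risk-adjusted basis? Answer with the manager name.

Cedar

Cedar: α = 19.5% − [4.1% + 1.45 × (4.1% − 4.1%)] = 15.400
Larkspur: α = 13.4% − [4.1% + 1.42 × (4.1% − 4.1%)] = 9.300
Summit: α = 4.5% − [4.1% + 1.47 × (4.1% − 4.1%)] = 0.400
Highest: Cedar (15.400).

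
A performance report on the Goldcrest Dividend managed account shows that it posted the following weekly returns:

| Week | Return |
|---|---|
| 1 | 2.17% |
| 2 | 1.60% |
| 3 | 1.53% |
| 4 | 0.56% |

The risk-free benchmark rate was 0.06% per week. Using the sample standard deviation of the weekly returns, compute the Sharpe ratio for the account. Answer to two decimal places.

2.10

μ = (2.17 + 1.6 + 1.53 + 0.56) / 4 = 1.4650%
Sample std dev = √[1.3385 / 3] = 0.6680%
Sharpe = (μ − rf) / σ = (1.4650 − 0.06) / 0.6680 = 1.4050 / 0.6680 = 2.1033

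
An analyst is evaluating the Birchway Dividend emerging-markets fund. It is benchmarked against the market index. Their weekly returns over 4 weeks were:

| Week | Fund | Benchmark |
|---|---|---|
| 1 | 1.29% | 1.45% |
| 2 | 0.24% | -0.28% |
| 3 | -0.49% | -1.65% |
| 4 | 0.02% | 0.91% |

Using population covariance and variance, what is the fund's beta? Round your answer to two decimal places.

r̄p = 0.2650%,  r̄m = 0.1075%
Cov = Σ(rp − r̄p)(rm − r̄m) / 4 = 0.6290
Var(rm) = Σ(rm − r̄m)² / 4 = 1.4213
β = Cov / Var = 0.6290 / 1.4213 = 0.4426

0.44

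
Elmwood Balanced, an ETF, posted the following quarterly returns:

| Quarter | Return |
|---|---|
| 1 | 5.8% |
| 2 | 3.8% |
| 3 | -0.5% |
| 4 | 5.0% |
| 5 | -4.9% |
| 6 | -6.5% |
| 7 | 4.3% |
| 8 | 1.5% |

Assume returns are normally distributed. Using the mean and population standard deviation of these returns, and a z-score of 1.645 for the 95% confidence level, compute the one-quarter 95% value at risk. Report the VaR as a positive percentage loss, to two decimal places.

r̄ = (5.8 + 3.8 − 0.5 + 5 − 4.9 − 6.5 + 4.3 + 1.5) / 8 = 1.0625%
Σ(r − r̄)² = (5.8 − 1.0625)² + (3.8 − 1.0625)² + … = 151.2988
σ = √[151.2988 / 8] = 4.3488%
VaR = −(r̄ − z·σ) = −(1.0625 − 1.645 × 4.3488) = −(-6.0913) = 6.0913%

6.09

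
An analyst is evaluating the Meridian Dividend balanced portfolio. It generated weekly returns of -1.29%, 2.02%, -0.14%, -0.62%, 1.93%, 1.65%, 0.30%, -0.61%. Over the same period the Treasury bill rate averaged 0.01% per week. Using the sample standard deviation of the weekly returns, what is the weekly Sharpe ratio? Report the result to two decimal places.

μ = (-1.29 + 2.02 − 0.14 − 0.62 + 1.93 + 1.65 + 0.3 − 0.61) / 8 = 3.240 / 8 = 0.4050%
Σ(r − μ)² = (-1.29 − 0.4050)² + (2.02 − 0.4050)² + … = 11.7458
σ = √[11.7458 / 7] = 1.2954%
Sharpe = (μ − rf) / σ = (0.4050 − 0.01) / 1.2954 = 0.3950 / 1.2954 = 0.3049

0.30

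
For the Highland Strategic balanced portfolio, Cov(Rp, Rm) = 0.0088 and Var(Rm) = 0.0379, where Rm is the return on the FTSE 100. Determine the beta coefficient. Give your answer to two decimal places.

0.23

β = Cov(Rp, Rm) / Var(Rm) = 0.0088 / 0.0379 = 0.2322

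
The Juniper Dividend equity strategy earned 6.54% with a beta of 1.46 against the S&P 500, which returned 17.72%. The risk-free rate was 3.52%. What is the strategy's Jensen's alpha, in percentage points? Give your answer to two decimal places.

CAPM expected return = Rf + β(Rm − Rf) = 3.52% + 1.46 × (17.72% − 3.52%) = 3.52 + 1.46 × 14.20 = 24.2520%
Jensen's α = Rp − E[R] = 6.54% − 24.2520% = -17.7120

-17.71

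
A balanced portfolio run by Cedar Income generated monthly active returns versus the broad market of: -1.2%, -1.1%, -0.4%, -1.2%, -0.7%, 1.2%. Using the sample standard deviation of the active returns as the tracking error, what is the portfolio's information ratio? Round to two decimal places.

-0.61

μ = (-1.2 − 1.1 − 0.4 − 1.2 − 0.7 + 1.2) / 6 = -3.40 / 6 = -0.5667%
Sample σ = √[Σ(r − μ)² / 5] = √[4.2533 / 5] = √0.8507 = 0.9223%
IR = μ / tracking error = -0.5667 / 0.9223 = -0.6144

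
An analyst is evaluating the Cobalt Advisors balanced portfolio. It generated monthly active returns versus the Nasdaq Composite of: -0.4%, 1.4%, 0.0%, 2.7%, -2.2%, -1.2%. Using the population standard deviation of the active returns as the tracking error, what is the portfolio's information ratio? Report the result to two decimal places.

r̄ = (-0.4 + 1.4 + 0 + 2.7 − 2.2 − 1.2) / 6 = 0.30 / 6 = 0.0500%
Σ(r − r̄)² = (-0.4 − 0.0500)² + (1.4 − 0.0500)² + (0 − 0.0500)² + … = 15.6750
population σ = √(15.6750 / 6) = √2.6125 = 1.6163%
IR = r̄ / tracking error = 0.0500 / 1.6163 = 0.0309

0.03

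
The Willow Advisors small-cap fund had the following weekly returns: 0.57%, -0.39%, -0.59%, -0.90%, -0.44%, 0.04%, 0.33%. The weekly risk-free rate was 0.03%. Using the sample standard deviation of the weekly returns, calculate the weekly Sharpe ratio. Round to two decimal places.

Mean return μ = -1.380 / 7 = -0.1971%
Sample σ = √[Σ(r − μ)² / 6] = √[1.6671 / 6] = √0.2779 = 0.5272%
Sharpe = (μ − rf) / σ = (-0.1971 − 0.03) / 0.5272 = -0.2271 / 0.5272 = -0.4308

-0.43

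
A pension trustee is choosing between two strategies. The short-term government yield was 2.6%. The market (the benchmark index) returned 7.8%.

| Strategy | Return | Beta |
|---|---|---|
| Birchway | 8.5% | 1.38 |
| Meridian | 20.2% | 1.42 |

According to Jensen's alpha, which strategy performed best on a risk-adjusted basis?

Birchway: α = 8.5% − [2.6% + 1.38 × (7.8% − 2.6%)] = -1.276
Meridian: α = 20.2% − [2.6% + 1.42 × (7.8% − 2.6%)] = 10.216
Highest: Meridian (10.216).

Meridian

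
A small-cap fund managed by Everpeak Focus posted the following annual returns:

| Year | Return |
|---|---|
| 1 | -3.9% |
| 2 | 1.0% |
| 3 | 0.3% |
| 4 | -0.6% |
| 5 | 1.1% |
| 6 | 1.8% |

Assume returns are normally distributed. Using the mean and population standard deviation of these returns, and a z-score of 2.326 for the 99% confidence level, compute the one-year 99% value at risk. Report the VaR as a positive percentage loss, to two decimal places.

r̄ = (-3.9 + 1 + 0.3 − 0.6 + 1.1 + 1.8) / 6 = -0.30 / 6 = -0.0500%
Σ(r − r̄)² = (-3.9 − (-0.0500))² + (1 − (-0.0500))² + (0.3 − (-0.0500))² + … = 21.0950
σ = √[21.0950 / 6] = 1.8751%
VaR = −(r̄ − z·σ) = −(-0.0500 − 2.326 × 1.8751) = −(-4.4115) = 4.4115%

4.41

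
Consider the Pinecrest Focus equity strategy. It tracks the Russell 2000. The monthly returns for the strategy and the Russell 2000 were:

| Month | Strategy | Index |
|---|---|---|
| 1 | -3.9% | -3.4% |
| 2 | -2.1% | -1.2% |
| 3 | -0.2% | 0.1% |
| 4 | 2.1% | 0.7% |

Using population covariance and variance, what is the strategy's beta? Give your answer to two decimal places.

1.35

r̄p = -1.0250%,  r̄m = -0.9500%
Cov = Σ(rp − r̄p)(rm − r̄m) / 4 = 3.3338
Var(rm) = Σ(rm − r̄m)² / 4 = 2.4725
β = Cov / Var = 3.3338 / 2.4725 = 1.3484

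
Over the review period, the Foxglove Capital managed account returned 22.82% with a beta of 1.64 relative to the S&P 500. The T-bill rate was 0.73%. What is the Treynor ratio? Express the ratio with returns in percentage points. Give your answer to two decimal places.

Treynor = (Rp − Rf) / β = (22.82% − 0.73%) / 1.64 = 22.09 / 1.64 = 13.4695

13.47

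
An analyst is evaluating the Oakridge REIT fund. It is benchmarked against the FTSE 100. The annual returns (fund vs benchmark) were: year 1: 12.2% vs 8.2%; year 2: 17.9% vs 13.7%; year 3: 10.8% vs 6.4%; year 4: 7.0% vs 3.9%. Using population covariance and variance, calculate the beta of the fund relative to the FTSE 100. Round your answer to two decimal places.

r̄p = 11.9750%,  r̄m = 8.0500%
Cov = Σ(rp − r̄p)(rm − r̄m) / 4 = 14.0238
Var(rm) = Σ(rm − r̄m)² / 4 = 12.9725
β = Cov / Var = 14.0238 / 12.9725 = 1.0810

1.08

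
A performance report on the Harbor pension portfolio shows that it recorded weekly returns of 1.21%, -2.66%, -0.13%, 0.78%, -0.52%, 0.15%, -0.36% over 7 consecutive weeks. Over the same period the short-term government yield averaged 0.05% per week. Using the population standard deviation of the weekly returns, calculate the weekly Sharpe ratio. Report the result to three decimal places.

-0.234

r̄ = (1.21 − 2.66 − 0.13 + 0.78 − 0.52 + 0.15 − 0.36) / 7 = -0.2186%
Population σ = √[Σ(r − r̄)² / 7] = √[9.2531 / 7] = √1.3219 = 1.1497%
Sharpe = (r̄ − rf) / σ = (-0.2186 − 0.05) / 1.1497 = -0.2686 / 1.1497 = -0.2336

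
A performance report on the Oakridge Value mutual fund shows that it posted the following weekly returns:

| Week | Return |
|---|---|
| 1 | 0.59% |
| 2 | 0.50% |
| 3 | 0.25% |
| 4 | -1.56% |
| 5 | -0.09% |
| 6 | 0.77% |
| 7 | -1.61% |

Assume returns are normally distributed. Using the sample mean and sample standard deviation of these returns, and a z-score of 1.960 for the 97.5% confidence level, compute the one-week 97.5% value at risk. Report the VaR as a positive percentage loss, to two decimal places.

r̄ = (0.59 + 0.5 + 0.25 − 1.56 − 0.09 + 0.77 − 1.61) / 7 = -1.150 / 7 = -0.1643%
Σ(r − r̄)² = (0.59 − (-0.1643))² + (0.5 − (-0.1643))² + … = 6.0984
σ = √[6.0984 / 6] = 1.0082%
VaR = −(r̄ − z·σ) = −(-0.1643 − 1.960 × 1.0082) = −(-2.1404) = 2.1404%

2.14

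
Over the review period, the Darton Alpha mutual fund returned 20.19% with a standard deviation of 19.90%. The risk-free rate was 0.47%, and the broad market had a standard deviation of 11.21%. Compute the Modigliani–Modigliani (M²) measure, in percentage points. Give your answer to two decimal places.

Sharpe = (Rp − Rf) / σp = (20.19% − 0.47%) / 19.90% = 0.9910
M² = Rf + Sharpe × σm = 0.47% + 0.9910 × 11.21% = 11.5791%

11.58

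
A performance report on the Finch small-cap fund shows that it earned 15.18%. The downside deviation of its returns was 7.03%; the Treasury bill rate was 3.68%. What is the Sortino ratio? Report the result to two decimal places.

Sortino = (Rp − Rf) / σd = (15.18% − 3.68%) / 7.03% = 11.50% / 7.03% = 1.6358

1.64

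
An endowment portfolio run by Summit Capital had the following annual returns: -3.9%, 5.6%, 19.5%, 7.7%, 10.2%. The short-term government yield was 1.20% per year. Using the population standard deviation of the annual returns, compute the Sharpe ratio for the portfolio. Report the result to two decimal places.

0.88

Mean return μ = 39.10 / 5 = 7.8200%
Population std dev = √[284.3880 / 5] = 7.5417%
Sharpe = (μ − rf) / σ = (7.8200 − 1.2) / 7.5417 = 6.6200 / 7.5417 = 0.8778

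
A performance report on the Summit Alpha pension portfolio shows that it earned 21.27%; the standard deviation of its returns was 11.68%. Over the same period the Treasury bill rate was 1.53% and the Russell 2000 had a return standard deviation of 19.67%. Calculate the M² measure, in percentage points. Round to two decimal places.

34.77

Sharpe = (Rp − Rf) / σp = (21.27% − 1.53%) / 11.68% = 1.6901
M² = Rf + Sharpe × σm = 1.53% + 1.6901 × 19.67% = 34.7743%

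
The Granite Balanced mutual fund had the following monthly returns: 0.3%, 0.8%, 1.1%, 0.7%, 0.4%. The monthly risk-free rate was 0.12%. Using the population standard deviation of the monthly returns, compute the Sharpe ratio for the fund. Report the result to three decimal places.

r̄ = (0.3 + 0.8 + 1.1 + 0.7 + 0.4) / 5 = 0.6600%
Population σ = √[Σ(r − r̄)² / 5] = √[0.4120 / 5] = √0.0824 = 0.2871%
Sharpe = (r̄ − rf) / σ = (0.6600 − 0.12) / 0.2871 = 0.5400 / 0.2871 = 1.8809

1.881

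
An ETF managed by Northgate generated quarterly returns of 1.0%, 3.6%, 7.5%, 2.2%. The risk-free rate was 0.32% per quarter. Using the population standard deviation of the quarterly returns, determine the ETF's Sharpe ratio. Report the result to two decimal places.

1.33

Mean return μ = 14.30 / 4 = 3.5750%
Σ(r − μ)² = (1 − 3.5750)² + (3.6 − 3.5750)² + (7.5 − 3.5750)² + … = 23.9275
σ = √[23.9275 / 4] = 2.4458%
Sharpe = (μ − rf) / σ = (3.5750 − 0.32) / 2.4458 = 3.2550 / 2.4458 = 1.3309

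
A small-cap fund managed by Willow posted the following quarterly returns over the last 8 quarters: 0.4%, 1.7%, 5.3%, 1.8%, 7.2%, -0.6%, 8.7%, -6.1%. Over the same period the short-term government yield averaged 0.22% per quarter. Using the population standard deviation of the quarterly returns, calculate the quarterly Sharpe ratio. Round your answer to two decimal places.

r̄ = (0.4 + 1.7 + 5.3 + 1.8 + 7.2 − 0.6 + 8.7 − 6.1) / 8 = 2.3000%
Population σ = √[Σ(r − r̄)² / 8] = √[157.1600 / 8] = √19.6450 = 4.4323%
Sharpe = (r̄ − rf) / σ = (2.3000 − 0.22) / 4.4323 = 2.0800 / 4.4323 = 0.4693

0.47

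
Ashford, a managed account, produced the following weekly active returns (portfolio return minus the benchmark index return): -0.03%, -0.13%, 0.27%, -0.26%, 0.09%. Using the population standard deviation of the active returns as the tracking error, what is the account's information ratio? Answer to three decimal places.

μ = (-0.03 − 0.13 + 0.27 − 0.26 + 0.09) / 5 = -0.0120%
Σ(r − μ)² = (-0.03 − (-0.0120))² + (-0.13 − (-0.0120))² + (0.27 − (-0.0120))² + … = 0.1657
σ = √[0.1657 / 5] = 0.1820%
IR = μ / tracking error = -0.0120 / 0.1820 = -0.0659

-0.066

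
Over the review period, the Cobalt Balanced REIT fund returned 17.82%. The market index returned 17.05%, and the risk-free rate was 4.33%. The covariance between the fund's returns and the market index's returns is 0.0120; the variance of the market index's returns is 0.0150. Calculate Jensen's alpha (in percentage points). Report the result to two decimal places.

3.31

β = Cov / Var = 0.0120 / 0.0150 = 0.8000
E[R] = Rf + β(Rm − Rf) = 4.33% + 0.8000 × (17.05% − 4.33%) = 14.5060%
α = Rp − E[R] = 17.82% − 14.5060% = 3.3140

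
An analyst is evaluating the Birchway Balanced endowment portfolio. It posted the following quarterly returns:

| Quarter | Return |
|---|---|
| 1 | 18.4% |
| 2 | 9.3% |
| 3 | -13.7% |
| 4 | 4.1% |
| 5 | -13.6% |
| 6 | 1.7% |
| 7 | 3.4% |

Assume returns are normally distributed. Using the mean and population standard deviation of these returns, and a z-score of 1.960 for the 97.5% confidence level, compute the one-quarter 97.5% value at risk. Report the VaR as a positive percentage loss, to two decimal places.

19.79

μ = (18.4 + 9.3 − 13.7 + 4.1 − 13.6 + 1.7 + 3.4) / 7 = 9.60 / 7 = 1.3714%
Σ(r − μ)² = 815.7943; population σ = √(815.7943/7) = 10.7955%
VaR = −(μ − z·σ) = −(1.3714 − 1.960 × 10.7955) = −(-19.7878) = 19.7878%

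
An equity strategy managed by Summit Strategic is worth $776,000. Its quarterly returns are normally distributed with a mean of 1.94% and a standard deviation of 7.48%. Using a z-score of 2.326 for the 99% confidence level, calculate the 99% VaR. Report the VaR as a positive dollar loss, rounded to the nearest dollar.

$119,958

Return at the 99% tail: μ − z·σ = 1.94% − 2.326 × 7.48% = 1.94 − 17.39848 = -15.45848%
VaR = −(-15.45848%) × $776,000 = 15.45848% × $776,000 = $119,958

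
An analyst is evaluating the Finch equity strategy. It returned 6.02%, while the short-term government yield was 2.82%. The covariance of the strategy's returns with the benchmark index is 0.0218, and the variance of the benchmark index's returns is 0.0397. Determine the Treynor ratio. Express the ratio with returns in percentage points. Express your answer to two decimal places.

5.83

β = Cov / Var = 0.0218 / 0.0397 = 0.5491
Treynor = (Rp − Rf) / β = (6.02% − 2.82%) / 0.5491 = 3.20 / 0.5491 = 5.8277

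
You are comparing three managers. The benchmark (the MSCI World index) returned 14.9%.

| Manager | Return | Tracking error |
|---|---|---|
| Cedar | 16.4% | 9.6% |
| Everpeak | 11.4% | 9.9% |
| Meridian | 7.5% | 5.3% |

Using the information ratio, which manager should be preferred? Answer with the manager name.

Cedar

Cedar: IR = (16.4% − 14.9%) / 9.6% = 0.156
Everpeak: IR = (11.4% − 14.9%) / 9.9% = -0.354
Meridian: IR = (7.5% − 14.9%) / 5.3% = -1.396
Highest: Cedar (0.156).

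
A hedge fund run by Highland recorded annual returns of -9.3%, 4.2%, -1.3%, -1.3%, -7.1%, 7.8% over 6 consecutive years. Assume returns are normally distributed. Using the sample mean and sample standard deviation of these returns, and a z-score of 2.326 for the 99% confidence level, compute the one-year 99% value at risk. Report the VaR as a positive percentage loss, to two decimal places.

r̄ = (-9.3 + 4.2 − 1.3 − 1.3 − 7.1 + 7.8) / 6 = -7.00 / 6 = -1.1667%
Σ(r − r̄)² = (-9.3 − (-1.1667))² + (4.2 − (-1.1667))² + … = 210.5933
σ = √[210.5933 / 5] = 6.4899%
VaR = −(r̄ − z·σ) = −(-1.1667 − 2.326 × 6.4899) = −(-16.2622) = 16.2622%

16.26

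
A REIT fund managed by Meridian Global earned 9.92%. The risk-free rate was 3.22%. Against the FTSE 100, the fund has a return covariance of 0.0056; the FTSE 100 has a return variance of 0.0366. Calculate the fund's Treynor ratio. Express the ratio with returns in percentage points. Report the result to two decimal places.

β = Cov / Var = 0.0056 / 0.0366 = 0.1530
Treynor = (Rp − Rf) / β = (9.92% − 3.22%) / 0.1530 = 6.70 / 0.1530 = 43.7908

43.79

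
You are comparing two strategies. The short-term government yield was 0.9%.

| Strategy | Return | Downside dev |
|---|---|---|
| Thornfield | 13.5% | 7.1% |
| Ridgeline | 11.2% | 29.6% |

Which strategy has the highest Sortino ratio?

Thornfield: Sortino ratio = (13.5% − 0.9%) / 7.1% = 1.775
Ridgeline: Sortino ratio = (11.2% − 0.9%) / 29.6% = 0.348
Highest: Thornfield (1.775).

Thornfield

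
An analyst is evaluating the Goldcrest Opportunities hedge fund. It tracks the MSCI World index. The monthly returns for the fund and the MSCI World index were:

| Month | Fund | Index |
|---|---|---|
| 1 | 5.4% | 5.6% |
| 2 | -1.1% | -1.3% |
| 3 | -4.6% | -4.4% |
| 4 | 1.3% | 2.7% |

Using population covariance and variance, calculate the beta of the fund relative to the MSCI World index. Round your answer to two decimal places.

r̄p = 0.2500%,  r̄m = 0.6500%
Cov = Σ(rp − r̄p)(rm − r̄m) / 4 = 13.6925
Var(rm) = Σ(rm − r̄m)² / 4 = 14.5025
β = Cov / Var = 13.6925 / 14.5025 = 0.9441

0.94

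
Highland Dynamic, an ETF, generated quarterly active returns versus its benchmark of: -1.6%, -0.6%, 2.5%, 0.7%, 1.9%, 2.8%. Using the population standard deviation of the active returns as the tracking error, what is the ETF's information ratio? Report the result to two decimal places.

r̄ = (-1.6 − 0.6 + 2.5 + 0.7 + 1.9 + 2.8) / 6 = 5.70 / 6 = 0.9500%
Population std dev = √[15.6950 / 6] = 1.6174%
IR = r̄ / tracking error = 0.9500 / 1.6174 = 0.5874

0.59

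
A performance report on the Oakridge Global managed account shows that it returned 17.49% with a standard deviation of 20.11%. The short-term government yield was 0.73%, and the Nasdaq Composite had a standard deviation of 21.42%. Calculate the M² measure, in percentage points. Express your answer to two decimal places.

Sharpe = (Rp − Rf) / σp = (17.49% − 0.73%) / 20.11% = 0.8334
M² = Rf + Sharpe × σm = 0.73% + 0.8334 × 21.42% = 18.5814%

18.58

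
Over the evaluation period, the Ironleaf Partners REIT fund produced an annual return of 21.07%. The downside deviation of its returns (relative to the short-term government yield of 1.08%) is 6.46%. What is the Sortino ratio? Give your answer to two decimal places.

3.09

Sortino = (Rp − Rf) / σd = (21.07% − 1.08%) / 6.46% = 19.99% / 6.46% = 3.0944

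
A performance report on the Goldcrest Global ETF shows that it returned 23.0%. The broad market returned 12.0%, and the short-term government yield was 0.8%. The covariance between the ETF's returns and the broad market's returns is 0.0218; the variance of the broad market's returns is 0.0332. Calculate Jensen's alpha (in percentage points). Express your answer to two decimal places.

β = Cov / Var = 0.0218 / 0.0332 = 0.6566
E[R] = Rf + β(Rm − Rf) = 0.8% + 0.6566 × (12.0% − 0.8%) = 8.1539%
α = Rp − E[R] = 23.0% − 8.1539% = 14.8461

14.85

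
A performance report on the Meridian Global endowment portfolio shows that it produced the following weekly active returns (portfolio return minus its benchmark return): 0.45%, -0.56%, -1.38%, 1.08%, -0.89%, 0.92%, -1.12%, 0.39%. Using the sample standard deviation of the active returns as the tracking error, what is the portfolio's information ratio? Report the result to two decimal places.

Mean return r̄ = -1.110 / 8 = -0.1388%
Σ(r − r̄)² = 6.4779; sample σ = √(6.4779/7) = 0.9620%
IR = r̄ / tracking error = -0.1388 / 0.9620 = -0.1443

-0.14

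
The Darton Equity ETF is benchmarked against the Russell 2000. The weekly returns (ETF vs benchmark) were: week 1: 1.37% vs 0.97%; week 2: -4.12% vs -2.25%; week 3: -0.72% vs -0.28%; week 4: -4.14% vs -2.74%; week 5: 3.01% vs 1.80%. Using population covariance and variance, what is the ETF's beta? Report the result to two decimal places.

1.62

r̄p = -0.9200%,  r̄m = -0.5000%
Cov = Σ(rp − r̄p)(rm − r̄m) / 5 = 5.0524
Var(rm) = Σ(rm − r̄m)² / 5 = 3.1159
β = Cov / Var = 5.0524 / 3.1159 = 1.6215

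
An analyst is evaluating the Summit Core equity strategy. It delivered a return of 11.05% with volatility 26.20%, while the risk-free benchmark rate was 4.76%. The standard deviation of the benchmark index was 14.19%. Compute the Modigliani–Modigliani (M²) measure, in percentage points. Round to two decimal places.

8.17

Sharpe = (Rp − Rf) / σp = (11.05% − 4.76%) / 26.20% = 0.2401
M² = Rf + Sharpe × σm = 4.76% + 0.2401 × 14.19% = 8.1670%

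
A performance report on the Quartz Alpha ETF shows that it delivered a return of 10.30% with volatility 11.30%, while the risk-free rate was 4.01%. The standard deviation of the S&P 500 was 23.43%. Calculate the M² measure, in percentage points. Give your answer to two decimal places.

Sharpe = (Rp − Rf) / σp = (10.30% − 4.01%) / 11.30% = 0.5566
M² = Rf + Sharpe × σm = 4.01% + 0.5566 × 23.43% = 17.0511%

17.05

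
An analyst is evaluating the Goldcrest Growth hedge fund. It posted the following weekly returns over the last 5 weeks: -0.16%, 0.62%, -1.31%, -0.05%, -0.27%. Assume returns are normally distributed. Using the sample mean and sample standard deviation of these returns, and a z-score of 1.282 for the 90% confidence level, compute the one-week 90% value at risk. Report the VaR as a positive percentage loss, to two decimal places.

μ = (-0.16 + 0.62 − 1.31 − 0.05 − 0.27) / 5 = -1.170 / 5 = -0.2340%
Σ(r − μ)² = (-0.16 − (-0.2340))² + (0.62 − (-0.2340))² + … = 1.9277
sample σ = √(1.9277 / 4) = √0.4819 = 0.6942%
VaR = −(μ − z·σ) = −(-0.2340 − 1.282 × 0.6942) = −(-1.1240) = 1.1240%

1.12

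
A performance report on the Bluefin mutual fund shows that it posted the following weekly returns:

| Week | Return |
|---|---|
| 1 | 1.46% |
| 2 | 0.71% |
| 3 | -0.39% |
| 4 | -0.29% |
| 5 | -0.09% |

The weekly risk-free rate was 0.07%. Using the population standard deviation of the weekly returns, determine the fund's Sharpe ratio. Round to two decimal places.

μ = (1.46 + 0.71 − 0.39 − 0.29 − 0.09) / 5 = 0.2800%
Σ(r − μ)² = (1.46 − 0.2800)² + (0.71 − 0.2800)² + (-0.39 − 0.2800)² + … = 2.4880
σ = √[2.4880 / 5] = 0.7054%
Sharpe = (μ − rf) / σ = (0.2800 − 0.07) / 0.7054 = 0.2100 / 0.7054 = 0.2977

0.30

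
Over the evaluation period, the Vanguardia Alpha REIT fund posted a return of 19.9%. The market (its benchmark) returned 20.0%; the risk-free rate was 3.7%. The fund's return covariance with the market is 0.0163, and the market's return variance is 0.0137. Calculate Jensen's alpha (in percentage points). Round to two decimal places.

β = Cov / Var = 0.0163 / 0.0137 = 1.1898
E[R] = Rf + β(Rm − Rf) = 3.7% + 1.1898 × (20.0% − 3.7%) = 23.0937%
α = Rp − E[R] = 19.9% − 23.0937% = -3.1937

-3.19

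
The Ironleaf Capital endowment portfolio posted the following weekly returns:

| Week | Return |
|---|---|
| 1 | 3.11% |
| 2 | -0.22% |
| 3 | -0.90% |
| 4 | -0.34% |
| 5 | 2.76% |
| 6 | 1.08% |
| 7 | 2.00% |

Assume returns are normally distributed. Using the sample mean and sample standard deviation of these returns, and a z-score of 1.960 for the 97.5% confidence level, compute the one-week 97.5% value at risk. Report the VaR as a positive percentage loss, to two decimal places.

2.07

r̄ = (3.11 − 0.22 − 0.9 − 0.34 + 2.76 + 1.08 + 2) / 7 = 1.0700%
Σ(r − r̄)² = 15.4158; sample σ = √(15.4158/6) = 1.6029%
VaR = −(r̄ − z·σ) = −(1.0700 − 1.960 × 1.6029) = −(-2.0717) = 2.0717%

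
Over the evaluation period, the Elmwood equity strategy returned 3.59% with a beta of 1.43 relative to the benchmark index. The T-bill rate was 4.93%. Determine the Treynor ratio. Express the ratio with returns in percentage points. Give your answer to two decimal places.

Treynor = (Rp − Rf) / β = (3.59% − 4.93%) / 1.43 = -1.34 / 1.43 = -0.9371

-0.94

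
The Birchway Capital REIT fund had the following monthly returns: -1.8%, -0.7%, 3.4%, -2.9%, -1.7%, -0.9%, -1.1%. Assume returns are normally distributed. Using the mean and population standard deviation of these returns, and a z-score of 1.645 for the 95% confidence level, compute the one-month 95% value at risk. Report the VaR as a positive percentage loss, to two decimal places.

3.86

r̄ = (-1.8 − 0.7 + 3.4 − 2.9 − 1.7 − 0.9 − 1.1) / 7 = -0.8143%
Σ(r − r̄)² = (-1.8 − (-0.8143))² + (-0.7 − (-0.8143))² + … = 23.9686
population σ = √(23.9686 / 7) = √3.4241 = 1.8504%
VaR = −(r̄ − z·σ) = −(-0.8143 − 1.645 × 1.8504) = −(-3.8582) = 3.8582%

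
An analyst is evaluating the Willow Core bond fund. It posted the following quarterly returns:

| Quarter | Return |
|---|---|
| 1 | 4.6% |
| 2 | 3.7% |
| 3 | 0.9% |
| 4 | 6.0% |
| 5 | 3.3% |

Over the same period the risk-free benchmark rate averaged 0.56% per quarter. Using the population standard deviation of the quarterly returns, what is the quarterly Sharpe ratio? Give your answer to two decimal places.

Mean return μ = 18.50 / 5 = 3.7000%
Σ(r − μ)² = (4.6 − 3.7000)² + (3.7 − 3.7000)² + (0.9 − 3.7000)² + … = 14.1000
σ = √[14.1000 / 5] = 1.6793%
Sharpe = (μ − rf) / σ = (3.7000 − 0.56) / 1.6793 = 3.1400 / 1.6793 = 1.8698

1.87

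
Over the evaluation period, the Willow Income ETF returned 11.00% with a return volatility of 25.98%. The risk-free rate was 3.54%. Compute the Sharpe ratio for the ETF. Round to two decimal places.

0.29

Sharpe = (Rp − Rf) / σp = (11.00% − 3.54%) / 25.98% = 7.46% / 25.98% = 0.2871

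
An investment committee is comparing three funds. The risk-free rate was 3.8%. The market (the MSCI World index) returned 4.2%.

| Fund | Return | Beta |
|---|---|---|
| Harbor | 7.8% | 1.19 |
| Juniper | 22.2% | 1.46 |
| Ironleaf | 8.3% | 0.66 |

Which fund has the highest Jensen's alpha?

Harbor: α = 7.8% − [3.8% + 1.19 × (4.2% − 3.8%)] = 3.524
Juniper: α = 22.2% − [3.8% + 1.46 × (4.2% − 3.8%)] = 17.816
Ironleaf: α = 8.3% − [3.8% + 0.66 × (4.2% − 3.8%)] = 4.236
Highest: Juniper (17.816).

Juniper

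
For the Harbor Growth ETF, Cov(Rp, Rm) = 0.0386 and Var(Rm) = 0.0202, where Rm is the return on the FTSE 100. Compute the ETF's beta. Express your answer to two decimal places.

β = Cov(Rp, Rm) / Var(Rm) = 0.0386 / 0.0202 = 1.9109

1.91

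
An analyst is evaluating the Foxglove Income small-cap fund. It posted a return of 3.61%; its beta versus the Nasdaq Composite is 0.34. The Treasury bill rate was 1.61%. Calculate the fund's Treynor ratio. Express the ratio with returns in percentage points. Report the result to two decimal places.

5.88

Treynor = (Rp − Rf) / β = (3.61% − 1.61%) / 0.34 = 2.00 / 0.34 = 5.8824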